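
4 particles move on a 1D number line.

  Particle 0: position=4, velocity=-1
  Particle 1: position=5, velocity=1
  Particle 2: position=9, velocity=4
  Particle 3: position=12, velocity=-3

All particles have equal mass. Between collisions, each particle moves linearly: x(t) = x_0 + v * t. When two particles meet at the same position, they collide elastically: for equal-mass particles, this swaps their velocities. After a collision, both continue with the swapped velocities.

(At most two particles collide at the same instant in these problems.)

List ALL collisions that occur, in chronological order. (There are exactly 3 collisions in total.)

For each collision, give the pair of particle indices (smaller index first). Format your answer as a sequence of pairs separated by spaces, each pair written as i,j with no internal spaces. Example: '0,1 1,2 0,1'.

Collision at t=3/7: particles 2 and 3 swap velocities; positions: p0=25/7 p1=38/7 p2=75/7 p3=75/7; velocities now: v0=-1 v1=1 v2=-3 v3=4
Collision at t=7/4: particles 1 and 2 swap velocities; positions: p0=9/4 p1=27/4 p2=27/4 p3=16; velocities now: v0=-1 v1=-3 v2=1 v3=4
Collision at t=4: particles 0 and 1 swap velocities; positions: p0=0 p1=0 p2=9 p3=25; velocities now: v0=-3 v1=-1 v2=1 v3=4

Answer: 2,3 1,2 0,1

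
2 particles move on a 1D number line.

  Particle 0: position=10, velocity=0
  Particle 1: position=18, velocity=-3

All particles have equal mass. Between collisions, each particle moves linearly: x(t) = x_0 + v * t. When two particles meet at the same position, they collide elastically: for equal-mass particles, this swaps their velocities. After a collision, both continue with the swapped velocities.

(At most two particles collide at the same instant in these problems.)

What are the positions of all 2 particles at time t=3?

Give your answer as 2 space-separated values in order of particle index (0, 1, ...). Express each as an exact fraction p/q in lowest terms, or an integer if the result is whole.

Collision at t=8/3: particles 0 and 1 swap velocities; positions: p0=10 p1=10; velocities now: v0=-3 v1=0
Advance to t=3 (no further collisions before then); velocities: v0=-3 v1=0; positions = 9 10

Answer: 9 10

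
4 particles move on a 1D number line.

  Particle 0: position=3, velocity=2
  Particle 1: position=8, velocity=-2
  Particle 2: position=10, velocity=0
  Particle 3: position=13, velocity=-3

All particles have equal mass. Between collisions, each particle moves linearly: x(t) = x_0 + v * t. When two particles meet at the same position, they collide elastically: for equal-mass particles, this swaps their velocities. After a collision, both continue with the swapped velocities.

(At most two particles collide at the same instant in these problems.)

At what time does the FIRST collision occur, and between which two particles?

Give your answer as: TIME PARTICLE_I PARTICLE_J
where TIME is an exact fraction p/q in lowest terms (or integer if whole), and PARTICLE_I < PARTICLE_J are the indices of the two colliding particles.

Answer: 1 2 3

Derivation:
Pair (0,1): pos 3,8 vel 2,-2 -> gap=5, closing at 4/unit, collide at t=5/4
Pair (1,2): pos 8,10 vel -2,0 -> not approaching (rel speed -2 <= 0)
Pair (2,3): pos 10,13 vel 0,-3 -> gap=3, closing at 3/unit, collide at t=1
Earliest collision: t=1 between 2 and 3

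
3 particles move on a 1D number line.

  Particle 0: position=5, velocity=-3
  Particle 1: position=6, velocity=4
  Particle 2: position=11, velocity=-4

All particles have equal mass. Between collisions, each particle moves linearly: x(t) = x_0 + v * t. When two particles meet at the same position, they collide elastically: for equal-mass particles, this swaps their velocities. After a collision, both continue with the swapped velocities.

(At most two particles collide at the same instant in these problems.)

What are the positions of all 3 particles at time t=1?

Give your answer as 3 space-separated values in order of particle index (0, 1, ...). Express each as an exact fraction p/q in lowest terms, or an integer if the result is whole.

Answer: 2 7 10

Derivation:
Collision at t=5/8: particles 1 and 2 swap velocities; positions: p0=25/8 p1=17/2 p2=17/2; velocities now: v0=-3 v1=-4 v2=4
Advance to t=1 (no further collisions before then); velocities: v0=-3 v1=-4 v2=4; positions = 2 7 10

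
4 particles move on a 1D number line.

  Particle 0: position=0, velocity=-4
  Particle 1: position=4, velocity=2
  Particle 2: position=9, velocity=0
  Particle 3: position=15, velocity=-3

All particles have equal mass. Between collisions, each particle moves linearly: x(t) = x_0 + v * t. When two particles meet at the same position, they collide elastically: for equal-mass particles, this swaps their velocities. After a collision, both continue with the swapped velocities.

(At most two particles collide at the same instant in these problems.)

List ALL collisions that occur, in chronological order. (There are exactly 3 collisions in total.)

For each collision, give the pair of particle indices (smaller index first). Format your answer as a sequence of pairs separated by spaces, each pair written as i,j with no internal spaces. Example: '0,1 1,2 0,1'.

Answer: 2,3 1,2 2,3

Derivation:
Collision at t=2: particles 2 and 3 swap velocities; positions: p0=-8 p1=8 p2=9 p3=9; velocities now: v0=-4 v1=2 v2=-3 v3=0
Collision at t=11/5: particles 1 and 2 swap velocities; positions: p0=-44/5 p1=42/5 p2=42/5 p3=9; velocities now: v0=-4 v1=-3 v2=2 v3=0
Collision at t=5/2: particles 2 and 3 swap velocities; positions: p0=-10 p1=15/2 p2=9 p3=9; velocities now: v0=-4 v1=-3 v2=0 v3=2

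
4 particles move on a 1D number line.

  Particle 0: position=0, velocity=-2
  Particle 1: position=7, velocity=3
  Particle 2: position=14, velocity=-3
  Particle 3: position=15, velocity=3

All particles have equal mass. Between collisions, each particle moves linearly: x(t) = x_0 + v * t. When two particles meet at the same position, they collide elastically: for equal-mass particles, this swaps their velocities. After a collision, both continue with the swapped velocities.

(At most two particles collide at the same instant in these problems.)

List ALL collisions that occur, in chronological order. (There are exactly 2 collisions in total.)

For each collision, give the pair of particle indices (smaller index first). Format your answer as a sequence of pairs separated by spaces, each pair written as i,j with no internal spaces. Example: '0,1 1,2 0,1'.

Answer: 1,2 0,1

Derivation:
Collision at t=7/6: particles 1 and 2 swap velocities; positions: p0=-7/3 p1=21/2 p2=21/2 p3=37/2; velocities now: v0=-2 v1=-3 v2=3 v3=3
Collision at t=14: particles 0 and 1 swap velocities; positions: p0=-28 p1=-28 p2=49 p3=57; velocities now: v0=-3 v1=-2 v2=3 v3=3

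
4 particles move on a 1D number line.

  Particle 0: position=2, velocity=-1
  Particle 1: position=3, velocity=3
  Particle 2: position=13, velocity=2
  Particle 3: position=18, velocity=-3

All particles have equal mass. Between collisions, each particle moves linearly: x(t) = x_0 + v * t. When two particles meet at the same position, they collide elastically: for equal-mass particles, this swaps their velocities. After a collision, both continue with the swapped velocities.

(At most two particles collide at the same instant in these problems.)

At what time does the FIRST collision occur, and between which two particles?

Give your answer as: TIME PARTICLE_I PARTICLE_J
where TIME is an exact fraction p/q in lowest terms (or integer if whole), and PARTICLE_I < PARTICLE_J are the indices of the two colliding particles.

Answer: 1 2 3

Derivation:
Pair (0,1): pos 2,3 vel -1,3 -> not approaching (rel speed -4 <= 0)
Pair (1,2): pos 3,13 vel 3,2 -> gap=10, closing at 1/unit, collide at t=10
Pair (2,3): pos 13,18 vel 2,-3 -> gap=5, closing at 5/unit, collide at t=1
Earliest collision: t=1 between 2 and 3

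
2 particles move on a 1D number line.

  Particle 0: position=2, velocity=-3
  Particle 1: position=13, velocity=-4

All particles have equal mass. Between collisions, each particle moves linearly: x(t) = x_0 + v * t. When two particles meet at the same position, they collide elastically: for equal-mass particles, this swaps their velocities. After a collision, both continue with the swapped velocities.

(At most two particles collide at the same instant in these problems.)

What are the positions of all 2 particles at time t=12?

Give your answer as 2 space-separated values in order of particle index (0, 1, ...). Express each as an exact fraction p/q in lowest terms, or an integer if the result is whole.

Answer: -35 -34

Derivation:
Collision at t=11: particles 0 and 1 swap velocities; positions: p0=-31 p1=-31; velocities now: v0=-4 v1=-3
Advance to t=12 (no further collisions before then); velocities: v0=-4 v1=-3; positions = -35 -34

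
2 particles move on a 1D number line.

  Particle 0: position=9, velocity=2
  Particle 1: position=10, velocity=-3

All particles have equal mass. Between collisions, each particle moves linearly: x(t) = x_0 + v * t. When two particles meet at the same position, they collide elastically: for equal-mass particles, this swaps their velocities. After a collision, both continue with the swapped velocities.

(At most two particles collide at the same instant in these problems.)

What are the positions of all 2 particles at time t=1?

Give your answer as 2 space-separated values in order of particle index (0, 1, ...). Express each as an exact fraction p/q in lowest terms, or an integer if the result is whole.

Collision at t=1/5: particles 0 and 1 swap velocities; positions: p0=47/5 p1=47/5; velocities now: v0=-3 v1=2
Advance to t=1 (no further collisions before then); velocities: v0=-3 v1=2; positions = 7 11

Answer: 7 11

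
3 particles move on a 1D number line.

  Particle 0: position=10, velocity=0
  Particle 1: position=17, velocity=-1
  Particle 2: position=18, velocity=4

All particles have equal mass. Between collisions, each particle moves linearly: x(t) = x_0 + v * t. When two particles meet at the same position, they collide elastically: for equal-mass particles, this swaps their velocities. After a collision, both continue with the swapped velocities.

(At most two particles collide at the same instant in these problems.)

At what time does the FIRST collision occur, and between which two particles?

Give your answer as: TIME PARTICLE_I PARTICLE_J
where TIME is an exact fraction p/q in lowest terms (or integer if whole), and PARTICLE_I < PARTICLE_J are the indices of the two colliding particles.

Answer: 7 0 1

Derivation:
Pair (0,1): pos 10,17 vel 0,-1 -> gap=7, closing at 1/unit, collide at t=7
Pair (1,2): pos 17,18 vel -1,4 -> not approaching (rel speed -5 <= 0)
Earliest collision: t=7 between 0 and 1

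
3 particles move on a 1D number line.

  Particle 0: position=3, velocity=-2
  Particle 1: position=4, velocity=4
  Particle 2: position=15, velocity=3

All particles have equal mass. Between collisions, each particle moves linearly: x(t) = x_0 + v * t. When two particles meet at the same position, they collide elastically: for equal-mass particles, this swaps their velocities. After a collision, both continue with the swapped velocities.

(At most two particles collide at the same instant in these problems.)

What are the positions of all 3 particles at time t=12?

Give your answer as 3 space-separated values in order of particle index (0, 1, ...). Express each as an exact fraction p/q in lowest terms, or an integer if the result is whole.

Collision at t=11: particles 1 and 2 swap velocities; positions: p0=-19 p1=48 p2=48; velocities now: v0=-2 v1=3 v2=4
Advance to t=12 (no further collisions before then); velocities: v0=-2 v1=3 v2=4; positions = -21 51 52

Answer: -21 51 52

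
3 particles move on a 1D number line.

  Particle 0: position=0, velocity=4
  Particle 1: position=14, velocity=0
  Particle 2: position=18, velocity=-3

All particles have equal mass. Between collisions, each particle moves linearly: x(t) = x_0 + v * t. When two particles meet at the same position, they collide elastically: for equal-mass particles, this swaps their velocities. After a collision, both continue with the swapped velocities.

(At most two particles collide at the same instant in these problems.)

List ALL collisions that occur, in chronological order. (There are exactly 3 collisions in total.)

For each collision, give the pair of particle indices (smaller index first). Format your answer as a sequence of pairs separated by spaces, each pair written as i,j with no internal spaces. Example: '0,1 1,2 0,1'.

Collision at t=4/3: particles 1 and 2 swap velocities; positions: p0=16/3 p1=14 p2=14; velocities now: v0=4 v1=-3 v2=0
Collision at t=18/7: particles 0 and 1 swap velocities; positions: p0=72/7 p1=72/7 p2=14; velocities now: v0=-3 v1=4 v2=0
Collision at t=7/2: particles 1 and 2 swap velocities; positions: p0=15/2 p1=14 p2=14; velocities now: v0=-3 v1=0 v2=4

Answer: 1,2 0,1 1,2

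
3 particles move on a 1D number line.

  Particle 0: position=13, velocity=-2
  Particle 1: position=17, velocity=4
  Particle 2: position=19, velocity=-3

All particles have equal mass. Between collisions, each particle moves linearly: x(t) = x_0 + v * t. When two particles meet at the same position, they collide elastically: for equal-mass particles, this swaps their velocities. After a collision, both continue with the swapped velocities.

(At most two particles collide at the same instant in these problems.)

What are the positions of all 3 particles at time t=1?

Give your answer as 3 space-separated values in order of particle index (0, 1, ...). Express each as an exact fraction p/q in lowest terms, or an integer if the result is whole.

Collision at t=2/7: particles 1 and 2 swap velocities; positions: p0=87/7 p1=127/7 p2=127/7; velocities now: v0=-2 v1=-3 v2=4
Advance to t=1 (no further collisions before then); velocities: v0=-2 v1=-3 v2=4; positions = 11 16 21

Answer: 11 16 21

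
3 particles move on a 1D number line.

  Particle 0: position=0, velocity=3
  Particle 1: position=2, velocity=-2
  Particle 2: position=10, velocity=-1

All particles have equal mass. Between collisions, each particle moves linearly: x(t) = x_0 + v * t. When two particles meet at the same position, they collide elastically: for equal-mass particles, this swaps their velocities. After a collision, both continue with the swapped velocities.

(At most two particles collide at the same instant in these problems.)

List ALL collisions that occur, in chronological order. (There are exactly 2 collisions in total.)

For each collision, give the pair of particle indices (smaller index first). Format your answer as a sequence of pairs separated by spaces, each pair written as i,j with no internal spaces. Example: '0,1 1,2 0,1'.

Collision at t=2/5: particles 0 and 1 swap velocities; positions: p0=6/5 p1=6/5 p2=48/5; velocities now: v0=-2 v1=3 v2=-1
Collision at t=5/2: particles 1 and 2 swap velocities; positions: p0=-3 p1=15/2 p2=15/2; velocities now: v0=-2 v1=-1 v2=3

Answer: 0,1 1,2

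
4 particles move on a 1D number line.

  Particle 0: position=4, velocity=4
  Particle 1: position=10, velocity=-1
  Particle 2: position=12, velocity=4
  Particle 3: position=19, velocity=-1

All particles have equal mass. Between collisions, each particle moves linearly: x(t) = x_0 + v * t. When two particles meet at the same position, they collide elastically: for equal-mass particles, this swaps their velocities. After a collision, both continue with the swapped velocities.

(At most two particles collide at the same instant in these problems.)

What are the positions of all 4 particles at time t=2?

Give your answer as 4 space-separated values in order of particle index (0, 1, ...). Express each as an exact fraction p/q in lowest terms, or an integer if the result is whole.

Collision at t=6/5: particles 0 and 1 swap velocities; positions: p0=44/5 p1=44/5 p2=84/5 p3=89/5; velocities now: v0=-1 v1=4 v2=4 v3=-1
Collision at t=7/5: particles 2 and 3 swap velocities; positions: p0=43/5 p1=48/5 p2=88/5 p3=88/5; velocities now: v0=-1 v1=4 v2=-1 v3=4
Advance to t=2 (no further collisions before then); velocities: v0=-1 v1=4 v2=-1 v3=4; positions = 8 12 17 20

Answer: 8 12 17 20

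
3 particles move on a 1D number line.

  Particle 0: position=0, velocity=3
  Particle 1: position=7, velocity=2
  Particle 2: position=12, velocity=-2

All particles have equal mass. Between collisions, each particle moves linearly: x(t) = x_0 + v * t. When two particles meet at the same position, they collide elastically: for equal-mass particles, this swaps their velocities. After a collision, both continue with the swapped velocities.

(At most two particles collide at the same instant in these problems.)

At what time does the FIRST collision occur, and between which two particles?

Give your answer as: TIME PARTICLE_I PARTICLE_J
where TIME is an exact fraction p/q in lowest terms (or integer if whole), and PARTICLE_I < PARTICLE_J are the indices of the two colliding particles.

Answer: 5/4 1 2

Derivation:
Pair (0,1): pos 0,7 vel 3,2 -> gap=7, closing at 1/unit, collide at t=7
Pair (1,2): pos 7,12 vel 2,-2 -> gap=5, closing at 4/unit, collide at t=5/4
Earliest collision: t=5/4 between 1 and 2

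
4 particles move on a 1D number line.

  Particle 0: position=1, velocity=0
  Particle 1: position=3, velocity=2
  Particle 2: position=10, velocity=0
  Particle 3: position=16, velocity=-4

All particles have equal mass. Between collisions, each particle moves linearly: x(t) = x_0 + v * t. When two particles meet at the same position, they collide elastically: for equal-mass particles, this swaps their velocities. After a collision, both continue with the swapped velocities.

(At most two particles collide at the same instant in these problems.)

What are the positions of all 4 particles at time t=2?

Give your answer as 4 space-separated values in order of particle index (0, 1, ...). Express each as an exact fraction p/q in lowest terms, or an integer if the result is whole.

Answer: 1 7 8 10

Derivation:
Collision at t=3/2: particles 2 and 3 swap velocities; positions: p0=1 p1=6 p2=10 p3=10; velocities now: v0=0 v1=2 v2=-4 v3=0
Advance to t=2 (no further collisions before then); velocities: v0=0 v1=2 v2=-4 v3=0; positions = 1 7 8 10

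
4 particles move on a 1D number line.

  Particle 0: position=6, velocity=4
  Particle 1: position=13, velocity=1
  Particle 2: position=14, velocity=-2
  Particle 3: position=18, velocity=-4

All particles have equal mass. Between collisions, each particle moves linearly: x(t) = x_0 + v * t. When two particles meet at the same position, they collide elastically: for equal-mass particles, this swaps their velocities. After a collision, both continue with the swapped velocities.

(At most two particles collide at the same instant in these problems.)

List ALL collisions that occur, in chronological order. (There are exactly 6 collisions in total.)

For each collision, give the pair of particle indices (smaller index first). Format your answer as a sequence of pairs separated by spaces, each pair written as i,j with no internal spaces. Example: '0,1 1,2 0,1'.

Answer: 1,2 2,3 0,1 1,2 0,1 2,3

Derivation:
Collision at t=1/3: particles 1 and 2 swap velocities; positions: p0=22/3 p1=40/3 p2=40/3 p3=50/3; velocities now: v0=4 v1=-2 v2=1 v3=-4
Collision at t=1: particles 2 and 3 swap velocities; positions: p0=10 p1=12 p2=14 p3=14; velocities now: v0=4 v1=-2 v2=-4 v3=1
Collision at t=4/3: particles 0 and 1 swap velocities; positions: p0=34/3 p1=34/3 p2=38/3 p3=43/3; velocities now: v0=-2 v1=4 v2=-4 v3=1
Collision at t=3/2: particles 1 and 2 swap velocities; positions: p0=11 p1=12 p2=12 p3=29/2; velocities now: v0=-2 v1=-4 v2=4 v3=1
Collision at t=2: particles 0 and 1 swap velocities; positions: p0=10 p1=10 p2=14 p3=15; velocities now: v0=-4 v1=-2 v2=4 v3=1
Collision at t=7/3: particles 2 and 3 swap velocities; positions: p0=26/3 p1=28/3 p2=46/3 p3=46/3; velocities now: v0=-4 v1=-2 v2=1 v3=4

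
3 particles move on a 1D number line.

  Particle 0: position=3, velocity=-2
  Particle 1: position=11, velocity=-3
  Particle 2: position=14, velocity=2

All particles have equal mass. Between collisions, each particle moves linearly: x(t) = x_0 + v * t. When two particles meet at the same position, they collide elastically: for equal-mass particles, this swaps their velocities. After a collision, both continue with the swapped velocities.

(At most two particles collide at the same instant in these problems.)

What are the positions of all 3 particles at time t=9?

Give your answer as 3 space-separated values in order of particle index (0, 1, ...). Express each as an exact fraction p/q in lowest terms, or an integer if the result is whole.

Answer: -16 -15 32

Derivation:
Collision at t=8: particles 0 and 1 swap velocities; positions: p0=-13 p1=-13 p2=30; velocities now: v0=-3 v1=-2 v2=2
Advance to t=9 (no further collisions before then); velocities: v0=-3 v1=-2 v2=2; positions = -16 -15 32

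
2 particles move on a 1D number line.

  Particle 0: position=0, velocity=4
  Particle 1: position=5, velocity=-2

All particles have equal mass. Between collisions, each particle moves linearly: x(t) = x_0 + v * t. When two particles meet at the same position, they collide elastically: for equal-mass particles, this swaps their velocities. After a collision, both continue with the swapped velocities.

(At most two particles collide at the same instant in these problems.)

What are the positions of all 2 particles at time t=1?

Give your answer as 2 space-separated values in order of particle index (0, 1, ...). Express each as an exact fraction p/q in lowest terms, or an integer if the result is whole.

Collision at t=5/6: particles 0 and 1 swap velocities; positions: p0=10/3 p1=10/3; velocities now: v0=-2 v1=4
Advance to t=1 (no further collisions before then); velocities: v0=-2 v1=4; positions = 3 4

Answer: 3 4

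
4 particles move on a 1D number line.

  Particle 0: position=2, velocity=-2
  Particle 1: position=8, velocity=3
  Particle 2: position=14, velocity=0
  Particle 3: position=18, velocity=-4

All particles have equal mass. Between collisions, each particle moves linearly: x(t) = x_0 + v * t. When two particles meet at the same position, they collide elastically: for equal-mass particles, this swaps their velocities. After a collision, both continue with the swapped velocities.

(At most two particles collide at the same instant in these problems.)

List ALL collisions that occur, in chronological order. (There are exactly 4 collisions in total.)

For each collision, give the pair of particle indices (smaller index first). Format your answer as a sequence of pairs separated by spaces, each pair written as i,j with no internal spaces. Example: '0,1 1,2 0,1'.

Collision at t=1: particles 2 and 3 swap velocities; positions: p0=0 p1=11 p2=14 p3=14; velocities now: v0=-2 v1=3 v2=-4 v3=0
Collision at t=10/7: particles 1 and 2 swap velocities; positions: p0=-6/7 p1=86/7 p2=86/7 p3=14; velocities now: v0=-2 v1=-4 v2=3 v3=0
Collision at t=2: particles 2 and 3 swap velocities; positions: p0=-2 p1=10 p2=14 p3=14; velocities now: v0=-2 v1=-4 v2=0 v3=3
Collision at t=8: particles 0 and 1 swap velocities; positions: p0=-14 p1=-14 p2=14 p3=32; velocities now: v0=-4 v1=-2 v2=0 v3=3

Answer: 2,3 1,2 2,3 0,1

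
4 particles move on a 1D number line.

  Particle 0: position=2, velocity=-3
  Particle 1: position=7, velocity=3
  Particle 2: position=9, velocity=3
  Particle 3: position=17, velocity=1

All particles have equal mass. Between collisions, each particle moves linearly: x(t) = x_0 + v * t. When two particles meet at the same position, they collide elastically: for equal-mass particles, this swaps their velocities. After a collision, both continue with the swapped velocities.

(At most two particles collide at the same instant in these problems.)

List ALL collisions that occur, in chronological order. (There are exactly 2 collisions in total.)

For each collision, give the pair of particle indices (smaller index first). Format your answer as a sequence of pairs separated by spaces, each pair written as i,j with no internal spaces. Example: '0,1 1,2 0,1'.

Answer: 2,3 1,2

Derivation:
Collision at t=4: particles 2 and 3 swap velocities; positions: p0=-10 p1=19 p2=21 p3=21; velocities now: v0=-3 v1=3 v2=1 v3=3
Collision at t=5: particles 1 and 2 swap velocities; positions: p0=-13 p1=22 p2=22 p3=24; velocities now: v0=-3 v1=1 v2=3 v3=3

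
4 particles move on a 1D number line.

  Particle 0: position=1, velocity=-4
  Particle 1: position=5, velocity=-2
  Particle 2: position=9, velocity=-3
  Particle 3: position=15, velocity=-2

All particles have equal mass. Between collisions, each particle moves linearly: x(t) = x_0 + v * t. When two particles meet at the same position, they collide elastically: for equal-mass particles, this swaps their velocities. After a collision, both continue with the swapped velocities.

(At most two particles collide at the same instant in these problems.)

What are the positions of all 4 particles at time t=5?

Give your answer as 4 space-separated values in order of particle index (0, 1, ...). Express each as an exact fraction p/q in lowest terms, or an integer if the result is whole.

Answer: -19 -6 -5 5

Derivation:
Collision at t=4: particles 1 and 2 swap velocities; positions: p0=-15 p1=-3 p2=-3 p3=7; velocities now: v0=-4 v1=-3 v2=-2 v3=-2
Advance to t=5 (no further collisions before then); velocities: v0=-4 v1=-3 v2=-2 v3=-2; positions = -19 -6 -5 5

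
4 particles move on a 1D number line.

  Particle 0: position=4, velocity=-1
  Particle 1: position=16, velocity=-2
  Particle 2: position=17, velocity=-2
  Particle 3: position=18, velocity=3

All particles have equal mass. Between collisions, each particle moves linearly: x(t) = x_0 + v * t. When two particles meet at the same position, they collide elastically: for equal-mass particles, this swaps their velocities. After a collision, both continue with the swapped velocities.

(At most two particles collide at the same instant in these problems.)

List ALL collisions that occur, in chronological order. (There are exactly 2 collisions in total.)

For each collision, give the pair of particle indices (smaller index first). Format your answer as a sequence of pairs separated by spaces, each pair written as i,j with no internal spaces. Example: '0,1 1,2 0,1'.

Collision at t=12: particles 0 and 1 swap velocities; positions: p0=-8 p1=-8 p2=-7 p3=54; velocities now: v0=-2 v1=-1 v2=-2 v3=3
Collision at t=13: particles 1 and 2 swap velocities; positions: p0=-10 p1=-9 p2=-9 p3=57; velocities now: v0=-2 v1=-2 v2=-1 v3=3

Answer: 0,1 1,2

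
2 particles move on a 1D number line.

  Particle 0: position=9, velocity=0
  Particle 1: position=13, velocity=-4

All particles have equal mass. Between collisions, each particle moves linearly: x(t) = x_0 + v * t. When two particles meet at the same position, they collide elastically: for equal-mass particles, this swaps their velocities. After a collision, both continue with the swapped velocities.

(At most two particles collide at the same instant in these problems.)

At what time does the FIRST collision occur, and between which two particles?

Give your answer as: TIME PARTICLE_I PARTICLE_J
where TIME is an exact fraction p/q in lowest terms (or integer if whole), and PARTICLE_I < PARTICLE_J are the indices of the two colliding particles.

Pair (0,1): pos 9,13 vel 0,-4 -> gap=4, closing at 4/unit, collide at t=1
Earliest collision: t=1 between 0 and 1

Answer: 1 0 1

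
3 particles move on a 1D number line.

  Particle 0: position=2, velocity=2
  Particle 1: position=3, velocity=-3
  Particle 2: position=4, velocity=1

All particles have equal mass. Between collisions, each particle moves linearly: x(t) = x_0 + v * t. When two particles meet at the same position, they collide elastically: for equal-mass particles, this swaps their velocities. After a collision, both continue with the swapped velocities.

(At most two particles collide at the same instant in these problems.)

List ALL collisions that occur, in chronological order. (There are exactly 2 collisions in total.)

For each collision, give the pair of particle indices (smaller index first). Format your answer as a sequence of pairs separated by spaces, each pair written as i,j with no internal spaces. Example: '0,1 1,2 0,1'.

Collision at t=1/5: particles 0 and 1 swap velocities; positions: p0=12/5 p1=12/5 p2=21/5; velocities now: v0=-3 v1=2 v2=1
Collision at t=2: particles 1 and 2 swap velocities; positions: p0=-3 p1=6 p2=6; velocities now: v0=-3 v1=1 v2=2

Answer: 0,1 1,2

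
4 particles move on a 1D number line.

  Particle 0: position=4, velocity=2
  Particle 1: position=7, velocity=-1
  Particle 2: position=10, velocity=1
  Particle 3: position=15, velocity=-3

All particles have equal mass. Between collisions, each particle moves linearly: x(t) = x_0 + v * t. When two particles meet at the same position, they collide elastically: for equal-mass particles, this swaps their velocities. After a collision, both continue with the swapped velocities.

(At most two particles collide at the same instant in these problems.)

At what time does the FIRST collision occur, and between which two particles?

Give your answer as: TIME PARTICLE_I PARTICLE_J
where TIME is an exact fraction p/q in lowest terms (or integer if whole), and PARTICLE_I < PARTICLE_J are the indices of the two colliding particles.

Pair (0,1): pos 4,7 vel 2,-1 -> gap=3, closing at 3/unit, collide at t=1
Pair (1,2): pos 7,10 vel -1,1 -> not approaching (rel speed -2 <= 0)
Pair (2,3): pos 10,15 vel 1,-3 -> gap=5, closing at 4/unit, collide at t=5/4
Earliest collision: t=1 between 0 and 1

Answer: 1 0 1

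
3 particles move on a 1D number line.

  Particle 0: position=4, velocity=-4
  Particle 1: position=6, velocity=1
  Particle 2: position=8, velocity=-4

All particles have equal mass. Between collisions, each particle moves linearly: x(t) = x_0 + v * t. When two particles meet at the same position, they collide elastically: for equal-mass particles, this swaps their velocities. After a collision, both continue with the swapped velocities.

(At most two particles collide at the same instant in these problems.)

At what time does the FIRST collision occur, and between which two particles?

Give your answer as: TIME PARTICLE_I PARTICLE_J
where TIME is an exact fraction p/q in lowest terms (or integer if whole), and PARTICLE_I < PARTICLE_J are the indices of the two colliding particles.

Answer: 2/5 1 2

Derivation:
Pair (0,1): pos 4,6 vel -4,1 -> not approaching (rel speed -5 <= 0)
Pair (1,2): pos 6,8 vel 1,-4 -> gap=2, closing at 5/unit, collide at t=2/5
Earliest collision: t=2/5 between 1 and 2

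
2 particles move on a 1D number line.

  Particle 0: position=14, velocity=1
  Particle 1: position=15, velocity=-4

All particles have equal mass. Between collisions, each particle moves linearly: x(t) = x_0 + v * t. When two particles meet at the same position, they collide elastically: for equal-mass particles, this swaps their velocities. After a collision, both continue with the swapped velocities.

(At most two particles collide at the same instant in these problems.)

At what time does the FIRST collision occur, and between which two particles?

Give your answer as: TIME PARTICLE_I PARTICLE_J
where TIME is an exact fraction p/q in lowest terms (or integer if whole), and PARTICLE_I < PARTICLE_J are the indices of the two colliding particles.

Pair (0,1): pos 14,15 vel 1,-4 -> gap=1, closing at 5/unit, collide at t=1/5
Earliest collision: t=1/5 between 0 and 1

Answer: 1/5 0 1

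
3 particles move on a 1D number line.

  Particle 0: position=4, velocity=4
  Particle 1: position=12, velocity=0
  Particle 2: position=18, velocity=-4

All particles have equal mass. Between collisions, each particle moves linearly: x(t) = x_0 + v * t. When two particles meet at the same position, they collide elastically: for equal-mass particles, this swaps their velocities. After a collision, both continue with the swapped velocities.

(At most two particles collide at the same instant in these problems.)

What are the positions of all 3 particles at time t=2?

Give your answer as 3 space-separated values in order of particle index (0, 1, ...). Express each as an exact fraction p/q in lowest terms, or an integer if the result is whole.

Collision at t=3/2: particles 1 and 2 swap velocities; positions: p0=10 p1=12 p2=12; velocities now: v0=4 v1=-4 v2=0
Collision at t=7/4: particles 0 and 1 swap velocities; positions: p0=11 p1=11 p2=12; velocities now: v0=-4 v1=4 v2=0
Collision at t=2: particles 1 and 2 swap velocities; positions: p0=10 p1=12 p2=12; velocities now: v0=-4 v1=0 v2=4
Advance to t=2 (no further collisions before then); velocities: v0=-4 v1=0 v2=4; positions = 10 12 12

Answer: 10 12 12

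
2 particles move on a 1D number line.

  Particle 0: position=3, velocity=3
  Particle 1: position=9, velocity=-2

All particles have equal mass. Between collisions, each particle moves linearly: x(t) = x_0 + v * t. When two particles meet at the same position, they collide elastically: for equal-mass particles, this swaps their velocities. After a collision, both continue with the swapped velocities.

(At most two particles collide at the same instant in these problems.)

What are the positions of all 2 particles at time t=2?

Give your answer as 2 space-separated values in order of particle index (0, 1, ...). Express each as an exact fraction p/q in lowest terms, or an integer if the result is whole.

Answer: 5 9

Derivation:
Collision at t=6/5: particles 0 and 1 swap velocities; positions: p0=33/5 p1=33/5; velocities now: v0=-2 v1=3
Advance to t=2 (no further collisions before then); velocities: v0=-2 v1=3; positions = 5 9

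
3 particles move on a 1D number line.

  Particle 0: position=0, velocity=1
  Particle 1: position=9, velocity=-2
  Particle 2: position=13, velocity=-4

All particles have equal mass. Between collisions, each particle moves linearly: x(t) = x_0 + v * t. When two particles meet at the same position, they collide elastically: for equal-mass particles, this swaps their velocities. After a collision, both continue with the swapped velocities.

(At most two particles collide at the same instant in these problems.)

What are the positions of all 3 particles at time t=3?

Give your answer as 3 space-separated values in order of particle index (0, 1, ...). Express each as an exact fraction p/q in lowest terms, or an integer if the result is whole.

Collision at t=2: particles 1 and 2 swap velocities; positions: p0=2 p1=5 p2=5; velocities now: v0=1 v1=-4 v2=-2
Collision at t=13/5: particles 0 and 1 swap velocities; positions: p0=13/5 p1=13/5 p2=19/5; velocities now: v0=-4 v1=1 v2=-2
Collision at t=3: particles 1 and 2 swap velocities; positions: p0=1 p1=3 p2=3; velocities now: v0=-4 v1=-2 v2=1
Advance to t=3 (no further collisions before then); velocities: v0=-4 v1=-2 v2=1; positions = 1 3 3

Answer: 1 3 3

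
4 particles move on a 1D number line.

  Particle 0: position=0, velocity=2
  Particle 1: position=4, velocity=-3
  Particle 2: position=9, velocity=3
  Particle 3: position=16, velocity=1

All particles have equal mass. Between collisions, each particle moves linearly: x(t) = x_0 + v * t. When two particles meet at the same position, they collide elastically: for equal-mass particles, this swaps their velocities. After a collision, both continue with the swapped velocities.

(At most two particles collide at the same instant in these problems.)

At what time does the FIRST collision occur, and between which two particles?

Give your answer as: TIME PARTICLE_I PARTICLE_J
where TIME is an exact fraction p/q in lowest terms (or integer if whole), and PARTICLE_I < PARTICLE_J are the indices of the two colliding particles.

Pair (0,1): pos 0,4 vel 2,-3 -> gap=4, closing at 5/unit, collide at t=4/5
Pair (1,2): pos 4,9 vel -3,3 -> not approaching (rel speed -6 <= 0)
Pair (2,3): pos 9,16 vel 3,1 -> gap=7, closing at 2/unit, collide at t=7/2
Earliest collision: t=4/5 between 0 and 1

Answer: 4/5 0 1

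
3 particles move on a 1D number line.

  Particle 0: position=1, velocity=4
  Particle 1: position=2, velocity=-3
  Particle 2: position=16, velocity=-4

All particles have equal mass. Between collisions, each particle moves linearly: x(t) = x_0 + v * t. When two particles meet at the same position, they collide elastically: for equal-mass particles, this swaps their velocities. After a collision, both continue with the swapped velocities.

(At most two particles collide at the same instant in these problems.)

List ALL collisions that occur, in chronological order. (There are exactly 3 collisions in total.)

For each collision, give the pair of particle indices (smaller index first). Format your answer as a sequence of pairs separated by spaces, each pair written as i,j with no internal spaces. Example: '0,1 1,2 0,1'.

Answer: 0,1 1,2 0,1

Derivation:
Collision at t=1/7: particles 0 and 1 swap velocities; positions: p0=11/7 p1=11/7 p2=108/7; velocities now: v0=-3 v1=4 v2=-4
Collision at t=15/8: particles 1 and 2 swap velocities; positions: p0=-29/8 p1=17/2 p2=17/2; velocities now: v0=-3 v1=-4 v2=4
Collision at t=14: particles 0 and 1 swap velocities; positions: p0=-40 p1=-40 p2=57; velocities now: v0=-4 v1=-3 v2=4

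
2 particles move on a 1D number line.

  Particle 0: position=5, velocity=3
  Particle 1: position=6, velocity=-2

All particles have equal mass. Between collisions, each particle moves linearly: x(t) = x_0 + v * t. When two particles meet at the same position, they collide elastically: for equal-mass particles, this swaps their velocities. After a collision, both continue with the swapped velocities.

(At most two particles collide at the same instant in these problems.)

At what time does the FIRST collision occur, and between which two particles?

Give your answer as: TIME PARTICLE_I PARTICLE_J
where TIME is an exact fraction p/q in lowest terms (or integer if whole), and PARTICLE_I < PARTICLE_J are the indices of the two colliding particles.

Pair (0,1): pos 5,6 vel 3,-2 -> gap=1, closing at 5/unit, collide at t=1/5
Earliest collision: t=1/5 between 0 and 1

Answer: 1/5 0 1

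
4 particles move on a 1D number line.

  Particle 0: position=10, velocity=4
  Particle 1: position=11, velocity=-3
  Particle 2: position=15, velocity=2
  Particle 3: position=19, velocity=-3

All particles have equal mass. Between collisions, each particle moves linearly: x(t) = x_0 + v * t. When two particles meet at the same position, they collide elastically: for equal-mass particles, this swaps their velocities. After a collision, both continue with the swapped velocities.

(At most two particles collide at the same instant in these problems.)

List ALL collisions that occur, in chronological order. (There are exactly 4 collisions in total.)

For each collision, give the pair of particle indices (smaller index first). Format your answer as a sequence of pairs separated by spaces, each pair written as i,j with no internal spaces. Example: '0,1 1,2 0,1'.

Answer: 0,1 2,3 1,2 2,3

Derivation:
Collision at t=1/7: particles 0 and 1 swap velocities; positions: p0=74/7 p1=74/7 p2=107/7 p3=130/7; velocities now: v0=-3 v1=4 v2=2 v3=-3
Collision at t=4/5: particles 2 and 3 swap velocities; positions: p0=43/5 p1=66/5 p2=83/5 p3=83/5; velocities now: v0=-3 v1=4 v2=-3 v3=2
Collision at t=9/7: particles 1 and 2 swap velocities; positions: p0=50/7 p1=106/7 p2=106/7 p3=123/7; velocities now: v0=-3 v1=-3 v2=4 v3=2
Collision at t=5/2: particles 2 and 3 swap velocities; positions: p0=7/2 p1=23/2 p2=20 p3=20; velocities now: v0=-3 v1=-3 v2=2 v3=4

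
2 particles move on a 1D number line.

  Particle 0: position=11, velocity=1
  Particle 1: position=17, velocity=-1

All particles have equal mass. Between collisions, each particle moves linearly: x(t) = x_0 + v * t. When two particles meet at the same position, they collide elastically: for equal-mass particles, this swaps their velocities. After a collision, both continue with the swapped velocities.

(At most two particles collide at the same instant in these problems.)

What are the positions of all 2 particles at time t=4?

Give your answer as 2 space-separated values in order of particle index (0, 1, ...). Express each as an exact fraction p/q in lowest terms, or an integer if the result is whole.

Answer: 13 15

Derivation:
Collision at t=3: particles 0 and 1 swap velocities; positions: p0=14 p1=14; velocities now: v0=-1 v1=1
Advance to t=4 (no further collisions before then); velocities: v0=-1 v1=1; positions = 13 15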